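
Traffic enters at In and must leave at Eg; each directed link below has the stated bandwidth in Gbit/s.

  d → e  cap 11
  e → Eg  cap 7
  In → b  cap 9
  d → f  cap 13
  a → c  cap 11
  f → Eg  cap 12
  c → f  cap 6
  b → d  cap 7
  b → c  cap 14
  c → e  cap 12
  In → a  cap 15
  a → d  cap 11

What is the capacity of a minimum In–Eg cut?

Augment In→a→c→e→Eg: bottleneck 7, flow now 7.
Augment In→a→c→f→Eg: bottleneck 4, flow now 11.
Augment In→a→d→f→Eg: bottleneck 4, flow now 15.
Augment In→b→c→f→Eg: bottleneck 2, flow now 17.
Augment In→b→d→f→Eg: bottleneck 2, flow now 19.
No augmenting path remains; maximum flow = 19.
By max-flow min-cut, the minimum cut capacity equals the max flow.
In the residual graph, reachable from In: {In, a, b, c, d, e, f}.
Min-cut edges: e→Eg (7), f→Eg (12); capacity 7 + 12 = 19.

19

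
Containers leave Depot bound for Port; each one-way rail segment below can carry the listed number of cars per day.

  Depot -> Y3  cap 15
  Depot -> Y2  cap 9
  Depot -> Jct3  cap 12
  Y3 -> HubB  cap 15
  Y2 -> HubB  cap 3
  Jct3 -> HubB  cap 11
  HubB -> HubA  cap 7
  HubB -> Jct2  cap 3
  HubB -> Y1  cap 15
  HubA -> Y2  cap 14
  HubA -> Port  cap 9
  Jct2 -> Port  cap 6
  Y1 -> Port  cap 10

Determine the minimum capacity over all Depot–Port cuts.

20

Augment Depot→Y3→HubB→HubA→Port: bottleneck 7, flow now 7.
Augment Depot→Y3→HubB→Jct2→Port: bottleneck 3, flow now 10.
Augment Depot→Y3→HubB→Y1→Port: bottleneck 5, flow now 15.
Augment Depot→Y2→HubB→Y1→Port: bottleneck 3, flow now 18.
Augment Depot→Jct3→HubB→Y1→Port: bottleneck 2, flow now 20.
No augmenting path remains; maximum flow = 20.
By max-flow min-cut, the minimum cut capacity equals the max flow.
In the residual graph, reachable from Depot: {Depot, Y3, Y2, Jct3, HubB, Y1}.
Min-cut edges: HubB→HubA (7), HubB→Jct2 (3), Y1→Port (10); capacity 7 + 3 + 10 = 20.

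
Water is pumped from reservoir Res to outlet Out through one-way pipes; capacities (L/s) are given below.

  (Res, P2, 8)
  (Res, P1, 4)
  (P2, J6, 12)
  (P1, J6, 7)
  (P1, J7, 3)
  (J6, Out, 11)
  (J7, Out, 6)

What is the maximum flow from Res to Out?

Augment Res→P2→J6→Out: bottleneck 8, flow now 8.
Augment Res→P1→J6→Out: bottleneck 3, flow now 11.
Augment Res→P1→J7→Out: bottleneck 1, flow now 12.
No augmenting path remains; maximum flow = 12.
In the residual graph, reachable from Res: {Res}.
Min-cut edges: Res→P2 (8), Res→P1 (4); capacity 8 + 4 = 12.
This cut is saturated, so no flow can exceed 12.

12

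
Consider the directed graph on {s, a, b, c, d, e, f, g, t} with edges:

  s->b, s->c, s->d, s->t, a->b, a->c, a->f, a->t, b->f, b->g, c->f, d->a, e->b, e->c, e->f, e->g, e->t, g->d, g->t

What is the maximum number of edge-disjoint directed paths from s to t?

3

Assign every edge capacity 1; by Menger, the answer equals the max flow.
Path s→t (+1); total 1.
Path s→b→g→t (+1); total 2.
Path s→d→a→t (+1); total 3.
No residual s→t path; max flow = 3.
Certifying cut of size 3: {s→b, s→d, s→t}.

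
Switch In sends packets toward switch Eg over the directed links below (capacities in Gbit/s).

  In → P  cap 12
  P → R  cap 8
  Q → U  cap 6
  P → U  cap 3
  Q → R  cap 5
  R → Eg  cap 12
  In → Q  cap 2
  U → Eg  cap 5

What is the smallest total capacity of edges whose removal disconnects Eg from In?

13

Augment In→P→R→Eg: bottleneck 8, flow now 8.
Augment In→P→U→Eg: bottleneck 3, flow now 11.
Augment In→Q→R→Eg: bottleneck 2, flow now 13.
No augmenting path remains; maximum flow = 13.
By max-flow min-cut, the minimum cut capacity equals the max flow.
In the residual graph, reachable from In: {In, P}.
Min-cut edges: In→Q (2), P→R (8), P→U (3); capacity 2 + 8 + 3 = 13.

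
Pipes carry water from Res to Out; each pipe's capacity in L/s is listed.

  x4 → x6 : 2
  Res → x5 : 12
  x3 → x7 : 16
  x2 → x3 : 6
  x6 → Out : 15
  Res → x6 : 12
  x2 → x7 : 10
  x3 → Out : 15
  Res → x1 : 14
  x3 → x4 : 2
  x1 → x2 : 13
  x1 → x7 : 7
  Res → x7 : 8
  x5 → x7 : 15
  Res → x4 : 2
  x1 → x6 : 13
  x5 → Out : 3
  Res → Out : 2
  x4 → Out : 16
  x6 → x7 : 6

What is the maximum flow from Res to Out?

Augment Res→Out: bottleneck 2, flow now 2.
Augment Res→x4→Out: bottleneck 2, flow now 4.
Augment Res→x5→Out: bottleneck 3, flow now 7.
Augment Res→x6→Out: bottleneck 12, flow now 19.
Augment Res→x1→x6→Out: bottleneck 3, flow now 22.
Augment Res→x1→x2→x3→Out: bottleneck 6, flow now 28.
No augmenting path remains; maximum flow = 28.
In the residual graph, reachable from Res: {Res, x1, x2, x5, x6, x7}.
Min-cut edges: Res→x4 (2), Res→Out (2), x2→x3 (6), x5→Out (3), x6→Out (15); capacity 2 + 2 + 6 + 3 + 15 = 28.
This cut is saturated, so no flow can exceed 28.

28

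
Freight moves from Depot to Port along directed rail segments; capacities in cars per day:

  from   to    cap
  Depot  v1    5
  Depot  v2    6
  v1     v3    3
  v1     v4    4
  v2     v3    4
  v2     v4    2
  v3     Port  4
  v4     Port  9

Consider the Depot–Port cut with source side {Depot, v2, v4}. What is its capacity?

18

Edges leaving {Depot, v2, v4}: Depot→v1 (5), v2→v3 (4), v4→Port (9).
Cut capacity = 5 + 4 + 9 = 18.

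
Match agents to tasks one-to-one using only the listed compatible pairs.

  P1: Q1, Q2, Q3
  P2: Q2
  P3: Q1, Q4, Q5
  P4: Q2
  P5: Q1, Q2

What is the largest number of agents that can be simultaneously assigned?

4

Unit-capacity flow: source→left, listed edges, right→sink; max matching = max flow.
Augmenting path P1→Q1 (+1); matched 1.
Augmenting path P2→Q2 (+1); matched 2.
Augmenting path P3→Q4 (+1); matched 3.
Augmenting path P5→Q1→P1→Q3 (+1); matched 4.
No augmenting path remains; maximum matching = 4.
König certificate: {P1, P3, P5, Q2} is a vertex cover of size 4 (every listed pair touches it), so no matching can be larger.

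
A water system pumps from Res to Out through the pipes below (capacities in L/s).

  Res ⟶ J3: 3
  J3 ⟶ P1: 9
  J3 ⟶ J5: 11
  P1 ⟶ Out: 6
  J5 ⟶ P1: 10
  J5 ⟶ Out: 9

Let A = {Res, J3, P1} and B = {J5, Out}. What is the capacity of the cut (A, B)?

17

Edges leaving {Res, J3, P1}: J3→J5 (11), P1→Out (6).
Cut capacity = 11 + 6 = 17.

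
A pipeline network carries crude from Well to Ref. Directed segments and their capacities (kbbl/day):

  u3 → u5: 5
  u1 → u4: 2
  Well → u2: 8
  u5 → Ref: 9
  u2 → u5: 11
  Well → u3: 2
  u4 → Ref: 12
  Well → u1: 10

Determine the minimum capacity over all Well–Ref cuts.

11

Augment Well→u1→u4→Ref: bottleneck 2, flow now 2.
Augment Well→u2→u5→Ref: bottleneck 8, flow now 10.
Augment Well→u3→u5→Ref: bottleneck 1, flow now 11.
No augmenting path remains; maximum flow = 11.
By max-flow min-cut, the minimum cut capacity equals the max flow.
In the residual graph, reachable from Well: {Well, u1, u2, u3, u5}.
Min-cut edges: u1→u4 (2), u5→Ref (9); capacity 2 + 9 = 11.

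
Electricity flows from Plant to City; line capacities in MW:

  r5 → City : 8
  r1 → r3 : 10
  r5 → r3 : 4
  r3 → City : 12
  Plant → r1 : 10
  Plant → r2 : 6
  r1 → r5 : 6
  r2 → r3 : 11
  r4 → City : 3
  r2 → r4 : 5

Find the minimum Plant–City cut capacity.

16

Augment Plant→r1→r3→City: bottleneck 10, flow now 10.
Augment Plant→r2→r3→City: bottleneck 2, flow now 12.
Augment Plant→r2→r4→City: bottleneck 3, flow now 15.
Augment Plant→r2→r3→r1→r5→City: bottleneck 1, flow now 16. (uses reverse residual edge)
No augmenting path remains; maximum flow = 16.
By max-flow min-cut, the minimum cut capacity equals the max flow.
In the residual graph, reachable from Plant: {Plant}.
Min-cut edges: Plant→r1 (10), Plant→r2 (6); capacity 10 + 6 = 16.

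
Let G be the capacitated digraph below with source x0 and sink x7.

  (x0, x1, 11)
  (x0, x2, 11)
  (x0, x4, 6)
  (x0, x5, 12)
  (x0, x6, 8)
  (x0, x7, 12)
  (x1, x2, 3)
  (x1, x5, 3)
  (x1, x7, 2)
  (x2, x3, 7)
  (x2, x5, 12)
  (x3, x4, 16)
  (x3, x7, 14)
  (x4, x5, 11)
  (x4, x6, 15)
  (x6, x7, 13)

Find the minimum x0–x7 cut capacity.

Augment x0→x7: bottleneck 12, flow now 12.
Augment x0→x1→x7: bottleneck 2, flow now 14.
Augment x0→x6→x7: bottleneck 8, flow now 22.
Augment x0→x2→x3→x7: bottleneck 7, flow now 29.
Augment x0→x4→x6→x7: bottleneck 5, flow now 34.
No augmenting path remains; maximum flow = 34.
By max-flow min-cut, the minimum cut capacity equals the max flow.
In the residual graph, reachable from x0: {x0, x1, x2, x4, x5, x6}.
Min-cut edges: x0→x7 (12), x1→x7 (2), x2→x3 (7), x6→x7 (13); capacity 12 + 2 + 7 + 13 = 34.

34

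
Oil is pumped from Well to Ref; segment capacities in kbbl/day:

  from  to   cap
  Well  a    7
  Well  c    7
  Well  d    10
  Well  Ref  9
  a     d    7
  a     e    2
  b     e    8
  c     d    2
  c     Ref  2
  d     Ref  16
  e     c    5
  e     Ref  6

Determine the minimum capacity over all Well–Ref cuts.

29

Augment Well→Ref: bottleneck 9, flow now 9.
Augment Well→c→Ref: bottleneck 2, flow now 11.
Augment Well→d→Ref: bottleneck 10, flow now 21.
Augment Well→a→d→Ref: bottleneck 6, flow now 27.
Augment Well→a→e→Ref: bottleneck 1, flow now 28.
Augment Well→c→d→a→e→Ref: bottleneck 1, flow now 29. (uses reverse residual edge)
No augmenting path remains; maximum flow = 29.
By max-flow min-cut, the minimum cut capacity equals the max flow.
In the residual graph, reachable from Well: {Well, a, c, d}.
Min-cut edges: Well→Ref (9), a→e (2), c→Ref (2), d→Ref (16); capacity 9 + 2 + 2 + 16 = 29.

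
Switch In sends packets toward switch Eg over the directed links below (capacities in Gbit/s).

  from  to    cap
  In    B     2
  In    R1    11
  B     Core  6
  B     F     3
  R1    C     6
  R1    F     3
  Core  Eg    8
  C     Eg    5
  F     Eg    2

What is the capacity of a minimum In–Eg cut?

Augment In→B→Core→Eg: bottleneck 2, flow now 2.
Augment In→R1→C→Eg: bottleneck 5, flow now 7.
Augment In→R1→F→Eg: bottleneck 2, flow now 9.
No augmenting path remains; maximum flow = 9.
By max-flow min-cut, the minimum cut capacity equals the max flow.
In the residual graph, reachable from In: {In, R1, C, F}.
Min-cut edges: In→B (2), C→Eg (5), F→Eg (2); capacity 2 + 5 + 2 = 9.

9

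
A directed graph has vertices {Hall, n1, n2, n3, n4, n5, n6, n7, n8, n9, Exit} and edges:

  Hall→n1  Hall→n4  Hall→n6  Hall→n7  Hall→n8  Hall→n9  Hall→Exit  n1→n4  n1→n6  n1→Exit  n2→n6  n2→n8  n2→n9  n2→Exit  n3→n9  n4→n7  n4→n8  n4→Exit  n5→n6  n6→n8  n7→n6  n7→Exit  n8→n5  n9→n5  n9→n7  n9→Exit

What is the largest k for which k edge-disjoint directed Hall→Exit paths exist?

Assign every edge capacity 1; by Menger, the answer equals the max flow.
Path Hall→Exit (+1); total 1.
Path Hall→n1→Exit (+1); total 2.
Path Hall→n4→Exit (+1); total 3.
Path Hall→n7→Exit (+1); total 4.
Path Hall→n9→Exit (+1); total 5.
No residual Hall→Exit path; max flow = 5.
Certifying cut of size 5: {Hall→Exit, Hall→n1, Hall→n4, Hall→n7, Hall→n9}.

5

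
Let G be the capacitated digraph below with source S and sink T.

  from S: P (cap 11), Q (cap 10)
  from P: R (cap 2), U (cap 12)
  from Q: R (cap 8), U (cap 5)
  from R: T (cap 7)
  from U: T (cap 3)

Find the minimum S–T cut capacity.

10

Augment S→P→R→T: bottleneck 2, flow now 2.
Augment S→P→U→T: bottleneck 3, flow now 5.
Augment S→Q→R→T: bottleneck 5, flow now 10.
No augmenting path remains; maximum flow = 10.
By max-flow min-cut, the minimum cut capacity equals the max flow.
In the residual graph, reachable from S: {S, P, Q, R, U}.
Min-cut edges: R→T (7), U→T (3); capacity 7 + 3 = 10.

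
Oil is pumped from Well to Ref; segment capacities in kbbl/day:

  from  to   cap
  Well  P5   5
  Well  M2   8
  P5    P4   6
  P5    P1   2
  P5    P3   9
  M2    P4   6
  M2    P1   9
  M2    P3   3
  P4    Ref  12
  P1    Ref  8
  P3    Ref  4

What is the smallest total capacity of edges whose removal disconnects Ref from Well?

13

Augment Well→P5→P4→Ref: bottleneck 5, flow now 5.
Augment Well→M2→P4→Ref: bottleneck 6, flow now 11.
Augment Well→M2→P1→Ref: bottleneck 2, flow now 13.
No augmenting path remains; maximum flow = 13.
By max-flow min-cut, the minimum cut capacity equals the max flow.
In the residual graph, reachable from Well: {Well}.
Min-cut edges: Well→P5 (5), Well→M2 (8); capacity 5 + 8 = 13.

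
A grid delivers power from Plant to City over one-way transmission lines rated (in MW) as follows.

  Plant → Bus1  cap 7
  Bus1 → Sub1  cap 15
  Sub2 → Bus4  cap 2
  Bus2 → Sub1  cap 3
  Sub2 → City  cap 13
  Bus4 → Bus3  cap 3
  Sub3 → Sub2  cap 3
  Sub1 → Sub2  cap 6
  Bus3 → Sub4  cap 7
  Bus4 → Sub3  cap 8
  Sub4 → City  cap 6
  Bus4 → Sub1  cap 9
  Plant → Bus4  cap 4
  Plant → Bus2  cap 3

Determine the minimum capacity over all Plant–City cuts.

Augment Plant→Bus4→Sub1→Sub2→City: bottleneck 4, flow now 4.
Augment Plant→Bus2→Sub1→Sub2→City: bottleneck 2, flow now 6.
Augment Plant→Bus2→Sub1→Bus4→Bus3→Sub4→City: bottleneck 1, flow now 7. (uses reverse residual edge)
Augment Plant→Bus1→Sub1→Bus4→Bus3→Sub4→City: bottleneck 2, flow now 9. (uses reverse residual edge)
Augment Plant→Bus1→Sub1→Bus4→Sub3→Sub2→City: bottleneck 1, flow now 10. (uses reverse residual edge)
No augmenting path remains; maximum flow = 10.
By max-flow min-cut, the minimum cut capacity equals the max flow.
In the residual graph, reachable from Plant: {Plant, Bus2, Bus1, Sub1}.
Min-cut edges: Plant→Bus4 (4), Sub1→Sub2 (6); capacity 4 + 6 = 10.

10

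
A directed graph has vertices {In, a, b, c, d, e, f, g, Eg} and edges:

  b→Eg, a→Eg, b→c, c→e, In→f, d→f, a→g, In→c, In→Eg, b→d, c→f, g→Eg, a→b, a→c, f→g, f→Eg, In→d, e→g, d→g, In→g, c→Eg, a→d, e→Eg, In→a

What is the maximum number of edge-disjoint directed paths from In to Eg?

Assign every edge capacity 1; by Menger, the answer equals the max flow.
Path In→Eg (+1); total 1.
Path In→a→Eg (+1); total 2.
Path In→c→Eg (+1); total 3.
Path In→f→Eg (+1); total 4.
Path In→g→Eg (+1); total 5.
No residual In→Eg path; max flow = 5.
Certifying cut of size 5: {In→Eg, In→a, In→c, f→Eg, g→Eg}.

5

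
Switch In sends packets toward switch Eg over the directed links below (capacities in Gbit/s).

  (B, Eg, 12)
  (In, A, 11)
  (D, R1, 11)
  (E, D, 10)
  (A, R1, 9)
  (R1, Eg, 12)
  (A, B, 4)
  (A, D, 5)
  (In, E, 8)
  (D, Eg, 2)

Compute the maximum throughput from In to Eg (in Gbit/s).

18

Augment In→E→D→Eg: bottleneck 2, flow now 2.
Augment In→A→R1→Eg: bottleneck 9, flow now 11.
Augment In→A→B→Eg: bottleneck 2, flow now 13.
Augment In→E→D→R1→Eg: bottleneck 3, flow now 16.
Augment In→E→D→R1→A→B→Eg: bottleneck 2, flow now 18. (uses reverse residual edge)
No augmenting path remains; maximum flow = 18.
In the residual graph, reachable from In: {In, E, A, R1, D}.
Min-cut edges: A→B (4), R1→Eg (12), D→Eg (2); capacity 4 + 12 + 2 = 18.
This cut is saturated, so no flow can exceed 18.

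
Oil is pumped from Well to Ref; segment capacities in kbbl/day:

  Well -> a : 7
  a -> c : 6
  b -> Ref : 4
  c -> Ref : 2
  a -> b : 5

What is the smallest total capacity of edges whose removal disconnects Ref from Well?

6

Augment Well→a→b→Ref: bottleneck 4, flow now 4.
Augment Well→a→c→Ref: bottleneck 2, flow now 6.
No augmenting path remains; maximum flow = 6.
By max-flow min-cut, the minimum cut capacity equals the max flow.
In the residual graph, reachable from Well: {Well, a, b, c}.
Min-cut edges: b→Ref (4), c→Ref (2); capacity 4 + 2 = 6.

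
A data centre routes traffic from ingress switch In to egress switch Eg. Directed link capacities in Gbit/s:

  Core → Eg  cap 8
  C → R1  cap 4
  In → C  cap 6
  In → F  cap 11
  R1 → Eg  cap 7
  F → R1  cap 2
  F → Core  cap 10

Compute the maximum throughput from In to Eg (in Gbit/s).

Augment In→F→R1→Eg: bottleneck 2, flow now 2.
Augment In→F→Core→Eg: bottleneck 8, flow now 10.
Augment In→C→R1→Eg: bottleneck 4, flow now 14.
No augmenting path remains; maximum flow = 14.
In the residual graph, reachable from In: {In, F, C, Core}.
Min-cut edges: F→R1 (2), C→R1 (4), Core→Eg (8); capacity 2 + 4 + 8 = 14.
This cut is saturated, so no flow can exceed 14.

14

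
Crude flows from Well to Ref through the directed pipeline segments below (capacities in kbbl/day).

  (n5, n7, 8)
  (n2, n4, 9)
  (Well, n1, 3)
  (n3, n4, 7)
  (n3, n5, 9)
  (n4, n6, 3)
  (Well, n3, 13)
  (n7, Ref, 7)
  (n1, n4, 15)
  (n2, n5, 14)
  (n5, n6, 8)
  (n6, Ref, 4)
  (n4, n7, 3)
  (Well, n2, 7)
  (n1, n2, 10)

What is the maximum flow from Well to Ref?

11

Augment Well→n1→n4→n6→Ref: bottleneck 3, flow now 3.
Augment Well→n2→n4→n7→Ref: bottleneck 3, flow now 6.
Augment Well→n2→n5→n6→Ref: bottleneck 1, flow now 7.
Augment Well→n2→n5→n7→Ref: bottleneck 3, flow now 10.
Augment Well→n3→n5→n7→Ref: bottleneck 1, flow now 11.
No augmenting path remains; maximum flow = 11.
In the residual graph, reachable from Well: {Well, n1, n2, n3, n4, n5, n6, n7}.
Min-cut edges: n6→Ref (4), n7→Ref (7); capacity 4 + 7 = 11.
This cut is saturated, so no flow can exceed 11.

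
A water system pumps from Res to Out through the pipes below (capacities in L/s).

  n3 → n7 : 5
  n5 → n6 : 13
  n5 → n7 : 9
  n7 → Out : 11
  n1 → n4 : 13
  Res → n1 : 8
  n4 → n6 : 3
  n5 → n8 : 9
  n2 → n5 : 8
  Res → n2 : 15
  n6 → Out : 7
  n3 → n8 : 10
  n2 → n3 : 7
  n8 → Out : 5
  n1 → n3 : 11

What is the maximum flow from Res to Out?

21

Augment Res→n1→n3→n7→Out: bottleneck 5, flow now 5.
Augment Res→n1→n3→n8→Out: bottleneck 3, flow now 8.
Augment Res→n2→n3→n8→Out: bottleneck 2, flow now 10.
Augment Res→n2→n5→n6→Out: bottleneck 7, flow now 17.
Augment Res→n2→n5→n7→Out: bottleneck 1, flow now 18.
Augment Res→n2→n3→n1→n4→n6→n5→n7→Out: bottleneck 3, flow now 21. (uses reverse residual edge)
No augmenting path remains; maximum flow = 21.
In the residual graph, reachable from Res: {Res, n1, n2, n3, n4, n8}.
Min-cut edges: n2→n5 (8), n3→n7 (5), n4→n6 (3), n8→Out (5); capacity 8 + 5 + 3 + 5 = 21.
This cut is saturated, so no flow can exceed 21.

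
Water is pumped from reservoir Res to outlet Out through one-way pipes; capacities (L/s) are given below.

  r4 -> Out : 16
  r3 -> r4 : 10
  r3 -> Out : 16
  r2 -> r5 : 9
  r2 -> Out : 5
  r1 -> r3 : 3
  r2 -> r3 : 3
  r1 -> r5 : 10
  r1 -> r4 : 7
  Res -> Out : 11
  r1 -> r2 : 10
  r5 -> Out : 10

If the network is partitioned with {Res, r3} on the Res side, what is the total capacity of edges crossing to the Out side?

Edges leaving {Res, r3}: Res→Out (11), r3→r4 (10), r3→Out (16).
Cut capacity = 11 + 10 + 16 = 37.

37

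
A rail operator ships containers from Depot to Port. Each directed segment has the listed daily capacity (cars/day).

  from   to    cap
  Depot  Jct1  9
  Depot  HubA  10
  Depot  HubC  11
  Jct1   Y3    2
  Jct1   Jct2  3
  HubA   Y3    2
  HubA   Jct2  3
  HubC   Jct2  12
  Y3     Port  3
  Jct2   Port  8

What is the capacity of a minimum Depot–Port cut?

Augment Depot→Jct1→Y3→Port: bottleneck 2, flow now 2.
Augment Depot→Jct1→Jct2→Port: bottleneck 3, flow now 5.
Augment Depot→HubA→Y3→Port: bottleneck 1, flow now 6.
Augment Depot→HubA→Jct2→Port: bottleneck 3, flow now 9.
Augment Depot→HubC→Jct2→Port: bottleneck 2, flow now 11.
No augmenting path remains; maximum flow = 11.
By max-flow min-cut, the minimum cut capacity equals the max flow.
In the residual graph, reachable from Depot: {Depot, Jct1, HubA, HubC, Y3, Jct2}.
Min-cut edges: Y3→Port (3), Jct2→Port (8); capacity 3 + 8 = 11.

11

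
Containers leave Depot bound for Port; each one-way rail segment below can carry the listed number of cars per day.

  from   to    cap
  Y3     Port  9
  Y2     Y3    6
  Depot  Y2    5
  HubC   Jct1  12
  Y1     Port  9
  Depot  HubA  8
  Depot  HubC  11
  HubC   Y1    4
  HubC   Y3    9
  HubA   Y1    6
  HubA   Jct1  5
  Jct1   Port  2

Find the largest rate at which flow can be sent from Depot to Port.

Augment Depot→HubA→Jct1→Port: bottleneck 2, flow now 2.
Augment Depot→HubA→Y1→Port: bottleneck 6, flow now 8.
Augment Depot→Y2→Y3→Port: bottleneck 5, flow now 13.
Augment Depot→HubC→Y1→Port: bottleneck 3, flow now 16.
Augment Depot→HubC→Y3→Port: bottleneck 4, flow now 20.
No augmenting path remains; maximum flow = 20.
In the residual graph, reachable from Depot: {Depot, HubA, Y2, HubC, Jct1, Y1, Y3}.
Min-cut edges: Jct1→Port (2), Y1→Port (9), Y3→Port (9); capacity 2 + 9 + 9 = 20.
This cut is saturated, so no flow can exceed 20.

20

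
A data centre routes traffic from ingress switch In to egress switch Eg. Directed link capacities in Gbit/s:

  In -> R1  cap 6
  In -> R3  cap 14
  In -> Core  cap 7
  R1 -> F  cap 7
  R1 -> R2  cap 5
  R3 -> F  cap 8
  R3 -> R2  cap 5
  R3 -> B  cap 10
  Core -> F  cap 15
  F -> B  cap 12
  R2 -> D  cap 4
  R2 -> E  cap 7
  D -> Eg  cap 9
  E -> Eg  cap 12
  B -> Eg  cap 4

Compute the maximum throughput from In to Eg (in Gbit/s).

14

Augment In→R3→B→Eg: bottleneck 4, flow now 4.
Augment In→R1→R2→D→Eg: bottleneck 4, flow now 8.
Augment In→R1→R2→E→Eg: bottleneck 1, flow now 9.
Augment In→R3→R2→E→Eg: bottleneck 5, flow now 14.
No augmenting path remains; maximum flow = 14.
In the residual graph, reachable from In: {In, R1, R3, Core, F, B}.
Min-cut edges: R1→R2 (5), R3→R2 (5), B→Eg (4); capacity 5 + 5 + 4 = 14.
This cut is saturated, so no flow can exceed 14.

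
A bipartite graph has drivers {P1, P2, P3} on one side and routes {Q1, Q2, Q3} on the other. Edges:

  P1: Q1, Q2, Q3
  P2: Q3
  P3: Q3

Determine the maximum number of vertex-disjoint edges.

Unit-capacity flow: source→left, listed edges, right→sink; max matching = max flow.
Augmenting path P1→Q1 (+1); matched 1.
Augmenting path P2→Q3 (+1); matched 2.
No augmenting path remains; maximum matching = 2.
König certificate: {P1, Q3} is a vertex cover of size 2 (every listed pair touches it), so no matching can be larger.

2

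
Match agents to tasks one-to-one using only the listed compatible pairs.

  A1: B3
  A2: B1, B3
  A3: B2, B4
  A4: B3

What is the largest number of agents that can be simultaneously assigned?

3

Unit-capacity flow: source→left, listed edges, right→sink; max matching = max flow.
Augmenting path A1→B3 (+1); matched 1.
Augmenting path A2→B1 (+1); matched 2.
Augmenting path A3→B2 (+1); matched 3.
No augmenting path remains; maximum matching = 3.
König certificate: {A2, A3, B3} is a vertex cover of size 3 (every listed pair touches it), so no matching can be larger.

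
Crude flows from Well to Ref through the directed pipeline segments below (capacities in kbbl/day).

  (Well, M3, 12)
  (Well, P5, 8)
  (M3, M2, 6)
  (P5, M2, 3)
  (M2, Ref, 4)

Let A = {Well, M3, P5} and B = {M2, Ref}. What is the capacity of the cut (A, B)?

9

Edges leaving {Well, M3, P5}: M3→M2 (6), P5→M2 (3).
Cut capacity = 6 + 3 = 9.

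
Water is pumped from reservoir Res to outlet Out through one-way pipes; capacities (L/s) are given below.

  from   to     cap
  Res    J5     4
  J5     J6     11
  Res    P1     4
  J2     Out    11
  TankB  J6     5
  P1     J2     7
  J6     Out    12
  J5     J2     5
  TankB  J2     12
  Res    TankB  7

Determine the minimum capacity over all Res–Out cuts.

15

Augment Res→P1→J2→Out: bottleneck 4, flow now 4.
Augment Res→J5→J6→Out: bottleneck 4, flow now 8.
Augment Res→TankB→J6→Out: bottleneck 5, flow now 13.
Augment Res→TankB→J2→Out: bottleneck 2, flow now 15.
No augmenting path remains; maximum flow = 15.
By max-flow min-cut, the minimum cut capacity equals the max flow.
In the residual graph, reachable from Res: {Res}.
Min-cut edges: Res→P1 (4), Res→J5 (4), Res→TankB (7); capacity 4 + 4 + 7 = 15.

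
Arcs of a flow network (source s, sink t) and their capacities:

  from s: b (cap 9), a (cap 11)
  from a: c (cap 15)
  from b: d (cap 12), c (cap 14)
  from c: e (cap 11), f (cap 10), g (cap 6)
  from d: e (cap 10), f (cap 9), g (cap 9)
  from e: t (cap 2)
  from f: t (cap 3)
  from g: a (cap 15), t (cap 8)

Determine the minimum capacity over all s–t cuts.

13

Augment s→a→c→e→t: bottleneck 2, flow now 2.
Augment s→a→c→f→t: bottleneck 3, flow now 5.
Augment s→a→c→g→t: bottleneck 6, flow now 11.
Augment s→b→d→g→t: bottleneck 2, flow now 13.
No augmenting path remains; maximum flow = 13.
By max-flow min-cut, the minimum cut capacity equals the max flow.
In the residual graph, reachable from s: {s, a, b, c, d, e, f, g}.
Min-cut edges: e→t (2), f→t (3), g→t (8); capacity 2 + 3 + 8 = 13.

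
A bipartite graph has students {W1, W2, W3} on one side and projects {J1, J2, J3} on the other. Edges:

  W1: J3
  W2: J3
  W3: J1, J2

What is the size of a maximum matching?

Unit-capacity flow: source→left, listed edges, right→sink; max matching = max flow.
Augmenting path W1→J3 (+1); matched 1.
Augmenting path W3→J1 (+1); matched 2.
No augmenting path remains; maximum matching = 2.
König certificate: {W3, J3} is a vertex cover of size 2 (every listed pair touches it), so no matching can be larger.

2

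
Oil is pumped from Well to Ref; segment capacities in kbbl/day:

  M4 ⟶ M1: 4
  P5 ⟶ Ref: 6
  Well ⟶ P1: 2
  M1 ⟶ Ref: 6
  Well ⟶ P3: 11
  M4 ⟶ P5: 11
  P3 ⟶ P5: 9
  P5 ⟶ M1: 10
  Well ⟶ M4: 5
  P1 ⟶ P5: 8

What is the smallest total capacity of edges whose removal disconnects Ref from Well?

Augment Well→P1→P5→Ref: bottleneck 2, flow now 2.
Augment Well→M4→P5→Ref: bottleneck 4, flow now 6.
Augment Well→M4→M1→Ref: bottleneck 1, flow now 7.
Augment Well→P3→P5→M1→Ref: bottleneck 5, flow now 12.
No augmenting path remains; maximum flow = 12.
By max-flow min-cut, the minimum cut capacity equals the max flow.
In the residual graph, reachable from Well: {Well, P1, M4, P3, P5, M1}.
Min-cut edges: P5→Ref (6), M1→Ref (6); capacity 6 + 6 = 12.

12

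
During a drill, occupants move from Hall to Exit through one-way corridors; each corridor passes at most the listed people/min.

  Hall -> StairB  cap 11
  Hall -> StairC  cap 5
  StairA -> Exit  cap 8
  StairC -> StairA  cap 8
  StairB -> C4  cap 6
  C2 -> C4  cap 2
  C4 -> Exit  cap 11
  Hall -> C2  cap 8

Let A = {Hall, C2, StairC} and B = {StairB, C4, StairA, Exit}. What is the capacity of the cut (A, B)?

21

Edges leaving {Hall, C2, StairC}: Hall→StairB (11), C2→C4 (2), StairC→StairA (8).
Cut capacity = 11 + 2 + 8 = 21.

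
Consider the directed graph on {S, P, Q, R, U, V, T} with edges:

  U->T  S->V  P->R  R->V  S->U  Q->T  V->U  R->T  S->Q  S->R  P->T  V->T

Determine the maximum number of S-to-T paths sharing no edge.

Assign every edge capacity 1; by Menger, the answer equals the max flow.
Path S→Q→T (+1); total 1.
Path S→R→T (+1); total 2.
Path S→U→T (+1); total 3.
Path S→V→T (+1); total 4.
No residual S→T path; max flow = 4.
Certifying cut of size 4: {S→Q, S→R, S→U, S→V}.

4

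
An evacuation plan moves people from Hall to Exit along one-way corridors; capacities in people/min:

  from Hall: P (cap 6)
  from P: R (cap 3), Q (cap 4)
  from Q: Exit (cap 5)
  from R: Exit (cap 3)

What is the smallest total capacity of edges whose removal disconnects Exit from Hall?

6

Augment Hall→P→Q→Exit: bottleneck 4, flow now 4.
Augment Hall→P→R→Exit: bottleneck 2, flow now 6.
No augmenting path remains; maximum flow = 6.
By max-flow min-cut, the minimum cut capacity equals the max flow.
In the residual graph, reachable from Hall: {Hall}.
Min-cut edges: Hall→P (6); capacity 6 = 6.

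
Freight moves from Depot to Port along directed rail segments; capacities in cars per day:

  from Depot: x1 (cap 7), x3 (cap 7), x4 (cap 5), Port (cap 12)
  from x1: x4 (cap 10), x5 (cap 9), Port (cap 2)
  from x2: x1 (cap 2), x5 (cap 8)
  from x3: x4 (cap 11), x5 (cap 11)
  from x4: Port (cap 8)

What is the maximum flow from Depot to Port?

Augment Depot→Port: bottleneck 12, flow now 12.
Augment Depot→x1→Port: bottleneck 2, flow now 14.
Augment Depot→x4→Port: bottleneck 5, flow now 19.
Augment Depot→x1→x4→Port: bottleneck 3, flow now 22.
No augmenting path remains; maximum flow = 22.
In the residual graph, reachable from Depot: {Depot, x1, x3, x4, x5}.
Min-cut edges: Depot→Port (12), x1→Port (2), x4→Port (8); capacity 12 + 2 + 8 = 22.
This cut is saturated, so no flow can exceed 22.

22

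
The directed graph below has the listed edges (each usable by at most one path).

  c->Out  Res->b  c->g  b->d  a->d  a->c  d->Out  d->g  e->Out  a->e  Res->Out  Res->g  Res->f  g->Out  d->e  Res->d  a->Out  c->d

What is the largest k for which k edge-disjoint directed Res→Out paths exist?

Assign every edge capacity 1; by Menger, the answer equals the max flow.
Path Res→Out (+1); total 1.
Path Res→d→Out (+1); total 2.
Path Res→g→Out (+1); total 3.
Path Res→b→d→e→Out (+1); total 4.
No residual Res→Out path; max flow = 4.
Certifying cut of size 4: {Res→Out, Res→b, Res→d, Res→g}.

4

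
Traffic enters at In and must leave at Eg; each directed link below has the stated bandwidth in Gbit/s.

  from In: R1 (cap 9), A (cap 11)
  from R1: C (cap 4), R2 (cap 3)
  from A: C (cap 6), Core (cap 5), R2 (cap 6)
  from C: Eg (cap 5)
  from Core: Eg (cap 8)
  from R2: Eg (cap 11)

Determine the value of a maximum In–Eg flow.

Augment In→R1→C→Eg: bottleneck 4, flow now 4.
Augment In→R1→R2→Eg: bottleneck 3, flow now 7.
Augment In→A→C→Eg: bottleneck 1, flow now 8.
Augment In→A→Core→Eg: bottleneck 5, flow now 13.
Augment In→A→R2→Eg: bottleneck 5, flow now 18.
No augmenting path remains; maximum flow = 18.
In the residual graph, reachable from In: {In, R1}.
Min-cut edges: In→A (11), R1→C (4), R1→R2 (3); capacity 11 + 4 + 3 = 18.
This cut is saturated, so no flow can exceed 18.

18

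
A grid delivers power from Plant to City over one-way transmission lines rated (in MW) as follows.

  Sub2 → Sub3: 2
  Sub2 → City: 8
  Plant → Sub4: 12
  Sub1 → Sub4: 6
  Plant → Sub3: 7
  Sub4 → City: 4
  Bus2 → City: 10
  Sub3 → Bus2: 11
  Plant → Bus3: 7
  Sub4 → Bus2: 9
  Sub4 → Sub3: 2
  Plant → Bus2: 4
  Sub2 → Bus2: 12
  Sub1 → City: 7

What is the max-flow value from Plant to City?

Augment Plant→Sub4→City: bottleneck 4, flow now 4.
Augment Plant→Bus2→City: bottleneck 4, flow now 8.
Augment Plant→Sub3→Bus2→City: bottleneck 6, flow now 14.
No augmenting path remains; maximum flow = 14.
In the residual graph, reachable from Plant: {Plant, Sub3, Sub4, Bus2, Bus3}.
Min-cut edges: Sub4→City (4), Bus2→City (10); capacity 4 + 10 = 14.
This cut is saturated, so no flow can exceed 14.

14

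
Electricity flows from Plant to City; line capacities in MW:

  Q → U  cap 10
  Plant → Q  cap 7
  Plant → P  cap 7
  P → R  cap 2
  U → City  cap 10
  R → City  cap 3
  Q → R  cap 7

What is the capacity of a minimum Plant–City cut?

Augment Plant→P→R→City: bottleneck 2, flow now 2.
Augment Plant→Q→R→City: bottleneck 1, flow now 3.
Augment Plant→Q→U→City: bottleneck 6, flow now 9.
No augmenting path remains; maximum flow = 9.
By max-flow min-cut, the minimum cut capacity equals the max flow.
In the residual graph, reachable from Plant: {Plant, P}.
Min-cut edges: Plant→Q (7), P→R (2); capacity 7 + 2 = 9.

9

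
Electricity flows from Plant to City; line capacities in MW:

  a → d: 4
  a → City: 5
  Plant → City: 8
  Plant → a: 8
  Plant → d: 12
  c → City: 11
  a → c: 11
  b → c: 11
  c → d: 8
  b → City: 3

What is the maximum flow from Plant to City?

16

Augment Plant→City: bottleneck 8, flow now 8.
Augment Plant→a→City: bottleneck 5, flow now 13.
Augment Plant→a→c→City: bottleneck 3, flow now 16.
No augmenting path remains; maximum flow = 16.
In the residual graph, reachable from Plant: {Plant, d}.
Min-cut edges: Plant→a (8), Plant→City (8); capacity 8 + 8 = 16.
This cut is saturated, so no flow can exceed 16.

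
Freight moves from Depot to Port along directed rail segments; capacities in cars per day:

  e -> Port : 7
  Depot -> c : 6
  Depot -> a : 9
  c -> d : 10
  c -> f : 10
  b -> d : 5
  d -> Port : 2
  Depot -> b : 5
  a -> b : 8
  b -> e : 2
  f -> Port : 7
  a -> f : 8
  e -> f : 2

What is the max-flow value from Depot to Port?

11

Augment Depot→a→f→Port: bottleneck 7, flow now 7.
Augment Depot→b→d→Port: bottleneck 2, flow now 9.
Augment Depot→b→e→Port: bottleneck 2, flow now 11.
No augmenting path remains; maximum flow = 11.
In the residual graph, reachable from Depot: {Depot, a, b, c, d, f}.
Min-cut edges: b→e (2), d→Port (2), f→Port (7); capacity 2 + 2 + 7 = 11.
This cut is saturated, so no flow can exceed 11.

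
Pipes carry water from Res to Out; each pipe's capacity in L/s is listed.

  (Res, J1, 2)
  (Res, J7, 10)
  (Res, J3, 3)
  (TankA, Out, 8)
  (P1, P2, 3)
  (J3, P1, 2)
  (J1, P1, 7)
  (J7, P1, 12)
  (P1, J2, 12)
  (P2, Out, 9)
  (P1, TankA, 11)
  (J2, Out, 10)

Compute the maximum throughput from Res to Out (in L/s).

14

Augment Res→J7→P1→TankA→Out: bottleneck 8, flow now 8.
Augment Res→J7→P1→J2→Out: bottleneck 2, flow now 10.
Augment Res→J1→P1→J2→Out: bottleneck 2, flow now 12.
Augment Res→J3→P1→J2→Out: bottleneck 2, flow now 14.
No augmenting path remains; maximum flow = 14.
In the residual graph, reachable from Res: {Res, J3}.
Min-cut edges: Res→J7 (10), Res→J1 (2), J3→P1 (2); capacity 10 + 2 + 2 = 14.
This cut is saturated, so no flow can exceed 14.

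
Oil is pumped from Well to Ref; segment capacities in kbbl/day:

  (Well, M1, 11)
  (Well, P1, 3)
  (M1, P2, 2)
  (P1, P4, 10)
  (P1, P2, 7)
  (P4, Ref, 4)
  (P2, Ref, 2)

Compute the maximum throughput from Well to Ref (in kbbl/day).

5

Augment Well→M1→P2→Ref: bottleneck 2, flow now 2.
Augment Well→P1→P4→Ref: bottleneck 3, flow now 5.
No augmenting path remains; maximum flow = 5.
In the residual graph, reachable from Well: {Well, M1}.
Min-cut edges: Well→P1 (3), M1→P2 (2); capacity 3 + 2 = 5.
This cut is saturated, so no flow can exceed 5.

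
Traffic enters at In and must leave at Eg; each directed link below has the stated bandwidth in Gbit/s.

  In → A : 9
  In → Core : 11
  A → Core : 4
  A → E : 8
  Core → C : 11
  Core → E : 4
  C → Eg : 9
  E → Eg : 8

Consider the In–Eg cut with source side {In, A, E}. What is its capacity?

Edges leaving {In, A, E}: In→Core (11), A→Core (4), E→Eg (8).
Cut capacity = 11 + 4 + 8 = 23.

23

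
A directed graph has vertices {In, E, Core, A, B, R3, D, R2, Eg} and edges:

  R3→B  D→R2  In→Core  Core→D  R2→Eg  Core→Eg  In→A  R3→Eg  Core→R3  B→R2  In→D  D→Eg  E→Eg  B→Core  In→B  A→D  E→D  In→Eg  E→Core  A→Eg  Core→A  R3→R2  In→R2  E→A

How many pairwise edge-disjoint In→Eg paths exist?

6

Assign every edge capacity 1; by Menger, the answer equals the max flow.
Path In→Eg (+1); total 1.
Path In→Core→Eg (+1); total 2.
Path In→A→Eg (+1); total 3.
Path In→D→Eg (+1); total 4.
Path In→R2→Eg (+1); total 5.
Path In→B→Core→R3→Eg (+1); total 6.
No residual In→Eg path; max flow = 6.
Certifying cut of size 6: {In→A, In→B, In→Core, In→D, In→Eg, In→R2}.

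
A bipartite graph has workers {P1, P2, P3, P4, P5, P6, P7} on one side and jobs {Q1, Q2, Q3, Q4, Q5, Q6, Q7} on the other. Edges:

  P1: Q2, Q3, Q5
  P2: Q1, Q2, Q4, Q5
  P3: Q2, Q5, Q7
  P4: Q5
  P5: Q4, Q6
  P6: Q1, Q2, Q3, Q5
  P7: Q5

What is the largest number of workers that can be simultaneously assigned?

6

Unit-capacity flow: source→left, listed edges, right→sink; max matching = max flow.
Augmenting path P1→Q2 (+1); matched 1.
Augmenting path P2→Q1 (+1); matched 2.
Augmenting path P3→Q5 (+1); matched 3.
Augmenting path P5→Q4 (+1); matched 4.
Augmenting path P6→Q3 (+1); matched 5.
Augmenting path P4→Q5→P3→Q7 (+1); matched 6.
No augmenting path remains; maximum matching = 6.
König certificate: {P1, P2, P3, P5, P6, Q5} is a vertex cover of size 6 (every listed pair touches it), so no matching can be larger.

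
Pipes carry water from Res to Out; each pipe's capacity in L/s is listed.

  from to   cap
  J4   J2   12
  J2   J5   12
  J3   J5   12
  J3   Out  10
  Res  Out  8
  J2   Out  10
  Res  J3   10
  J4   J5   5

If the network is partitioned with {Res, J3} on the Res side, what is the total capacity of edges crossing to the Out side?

30

Edges leaving {Res, J3}: Res→Out (8), J3→J5 (12), J3→Out (10).
Cut capacity = 8 + 12 + 10 = 30.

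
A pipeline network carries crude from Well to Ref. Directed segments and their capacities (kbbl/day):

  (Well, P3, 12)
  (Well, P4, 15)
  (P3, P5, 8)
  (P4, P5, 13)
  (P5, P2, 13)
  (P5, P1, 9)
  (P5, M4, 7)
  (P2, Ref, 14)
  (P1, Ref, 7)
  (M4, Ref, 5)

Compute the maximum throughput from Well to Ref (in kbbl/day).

Augment Well→P3→P5→P2→Ref: bottleneck 8, flow now 8.
Augment Well→P4→P5→P2→Ref: bottleneck 5, flow now 13.
Augment Well→P4→P5→P1→Ref: bottleneck 7, flow now 20.
Augment Well→P4→P5→M4→Ref: bottleneck 1, flow now 21.
No augmenting path remains; maximum flow = 21.
In the residual graph, reachable from Well: {Well, P3, P4}.
Min-cut edges: P3→P5 (8), P4→P5 (13); capacity 8 + 13 = 21.
This cut is saturated, so no flow can exceed 21.

21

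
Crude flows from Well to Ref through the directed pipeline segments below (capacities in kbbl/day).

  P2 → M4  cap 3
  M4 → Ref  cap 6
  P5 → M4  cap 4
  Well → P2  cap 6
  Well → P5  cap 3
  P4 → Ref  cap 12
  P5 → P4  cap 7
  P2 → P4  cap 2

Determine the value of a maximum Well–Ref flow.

8

Augment Well→P5→P4→Ref: bottleneck 3, flow now 3.
Augment Well→P2→P4→Ref: bottleneck 2, flow now 5.
Augment Well→P2→M4→Ref: bottleneck 3, flow now 8.
No augmenting path remains; maximum flow = 8.
In the residual graph, reachable from Well: {Well, P2}.
Min-cut edges: Well→P5 (3), P2→P4 (2), P2→M4 (3); capacity 3 + 2 + 3 = 8.
This cut is saturated, so no flow can exceed 8.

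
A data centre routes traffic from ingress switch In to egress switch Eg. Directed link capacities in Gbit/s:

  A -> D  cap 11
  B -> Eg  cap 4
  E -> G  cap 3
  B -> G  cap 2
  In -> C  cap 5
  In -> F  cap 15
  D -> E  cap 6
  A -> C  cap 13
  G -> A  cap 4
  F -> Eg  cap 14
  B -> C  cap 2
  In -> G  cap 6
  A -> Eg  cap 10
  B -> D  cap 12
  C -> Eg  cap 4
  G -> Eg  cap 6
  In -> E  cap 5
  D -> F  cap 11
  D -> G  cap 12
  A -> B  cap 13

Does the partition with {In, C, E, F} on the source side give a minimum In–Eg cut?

Given cut capacity: 6 + 4 + 3 + 14 = 27.
Augment In→C→Eg: bottleneck 4, flow now 4.
Augment In→F→Eg: bottleneck 14, flow now 18.
Augment In→G→Eg: bottleneck 6, flow now 24.
Augment In→E→G→A→Eg: bottleneck 3, flow now 27.
No augmenting path remains; maximum flow = 27.
Cut capacity 27 equals the max flow, so it is a minimum cut.

Yes — it is a minimum cut (capacity 27).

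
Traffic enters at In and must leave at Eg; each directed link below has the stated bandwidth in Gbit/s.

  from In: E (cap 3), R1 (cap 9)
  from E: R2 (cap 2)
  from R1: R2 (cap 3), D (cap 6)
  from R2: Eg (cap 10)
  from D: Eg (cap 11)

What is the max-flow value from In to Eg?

11

Augment In→E→R2→Eg: bottleneck 2, flow now 2.
Augment In→R1→R2→Eg: bottleneck 3, flow now 5.
Augment In→R1→D→Eg: bottleneck 6, flow now 11.
No augmenting path remains; maximum flow = 11.
In the residual graph, reachable from In: {In, E}.
Min-cut edges: In→R1 (9), E→R2 (2); capacity 9 + 2 = 11.
This cut is saturated, so no flow can exceed 11.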